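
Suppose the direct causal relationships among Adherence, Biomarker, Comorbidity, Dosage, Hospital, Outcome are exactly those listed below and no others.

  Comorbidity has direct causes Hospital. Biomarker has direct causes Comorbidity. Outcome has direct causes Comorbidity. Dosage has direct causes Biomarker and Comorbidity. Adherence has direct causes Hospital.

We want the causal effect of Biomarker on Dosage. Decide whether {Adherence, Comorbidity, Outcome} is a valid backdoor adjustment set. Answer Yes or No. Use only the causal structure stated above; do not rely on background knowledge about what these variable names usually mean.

Backdoor paths from Biomarker to Dosage (paths whose first edge points into Biomarker):
  P1: Biomarker <- Comorbidity -> Dosage
Condition 1 (no descendant of Biomarker in the set): holds — descendants of Biomarker are {Dosage}; none are in {Adherence, Comorbidity, Outcome}.
Condition 2 (every backdoor path blocked by {Adherence, Comorbidity, Outcome}):
  P1: blocked at fork node Comorbidity ∈ conditioning set.
{Adherence, Comorbidity, Outcome} satisfies the backdoor criterion.

Yes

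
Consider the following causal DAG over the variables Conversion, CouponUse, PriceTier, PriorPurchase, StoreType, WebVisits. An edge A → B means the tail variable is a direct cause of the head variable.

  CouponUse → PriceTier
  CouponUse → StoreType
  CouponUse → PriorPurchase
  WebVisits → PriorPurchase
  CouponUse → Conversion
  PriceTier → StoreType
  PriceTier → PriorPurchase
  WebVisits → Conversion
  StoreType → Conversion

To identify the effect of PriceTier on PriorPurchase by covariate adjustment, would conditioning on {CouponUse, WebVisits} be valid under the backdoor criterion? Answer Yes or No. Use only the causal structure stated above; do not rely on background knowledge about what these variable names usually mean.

Yes

Backdoor paths from PriceTier to PriorPurchase (paths whose first edge points into PriceTier):
  P1: PriceTier <- CouponUse -> StoreType -> Conversion <- WebVisits -> PriorPurchase
  P2: PriceTier <- CouponUse -> Conversion <- WebVisits -> PriorPurchase
  P3: PriceTier <- CouponUse -> PriorPurchase
Condition 1 (no descendant of PriceTier in the set): holds — descendants of PriceTier are {Conversion, PriorPurchase, StoreType}; none are in {CouponUse, WebVisits}.
Condition 2 (every backdoor path blocked by {CouponUse, WebVisits}):
  P1: blocked at fork node CouponUse ∈ conditioning set.
  P2: blocked at fork node CouponUse ∈ conditioning set.
  P3: blocked at fork node CouponUse ∈ conditioning set.
{CouponUse, WebVisits} satisfies the backdoor criterion.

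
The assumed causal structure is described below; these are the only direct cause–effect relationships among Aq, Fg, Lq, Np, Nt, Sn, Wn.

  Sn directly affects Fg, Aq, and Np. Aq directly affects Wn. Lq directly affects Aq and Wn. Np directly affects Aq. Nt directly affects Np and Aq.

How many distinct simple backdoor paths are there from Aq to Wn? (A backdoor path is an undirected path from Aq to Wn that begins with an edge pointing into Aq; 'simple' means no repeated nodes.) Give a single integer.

A backdoor path from Aq to Wn is any simple undirected path whose first edge points into Aq (i.e. leaves Aq via a parent).
Parents of Aq: {Lq, Np, Nt, Sn}.
Enumerating:
  P1: Aq <- Lq -> Wn
That exhausts the simple backdoor paths. Count: 1.

1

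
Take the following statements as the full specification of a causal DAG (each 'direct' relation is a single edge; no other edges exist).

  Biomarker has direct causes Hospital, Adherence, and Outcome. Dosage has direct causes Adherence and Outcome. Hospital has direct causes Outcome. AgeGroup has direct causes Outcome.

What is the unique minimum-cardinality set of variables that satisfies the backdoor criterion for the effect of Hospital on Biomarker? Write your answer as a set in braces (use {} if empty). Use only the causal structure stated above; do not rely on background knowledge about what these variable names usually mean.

{Outcome}

Variables eligible for adjustment (non-descendants of Hospital, excluding Hospital and Biomarker): {Adherence, AgeGroup, Dosage, Outcome}.
Backdoor paths from Hospital to Biomarker:
  P1: Hospital <- Outcome -> Dosage <- Adherence -> Biomarker
  P2: Hospital <- Outcome -> Biomarker
The empty set is not sufficient: P2 (Hospital <- Outcome -> Biomarker) has no collider blocking it and no conditioned non-collider, so it is open.
Try {Outcome}:
  P1: blocked at fork node Outcome ∈ conditioning set.
  P2: blocked at fork node Outcome ∈ conditioning set.
{Outcome} contains no descendant of Hospital and blocks every backdoor path.
No other singleton works — e.g. {Adherence} leaves P2 open — so {Outcome} is the unique smallest valid adjustment set.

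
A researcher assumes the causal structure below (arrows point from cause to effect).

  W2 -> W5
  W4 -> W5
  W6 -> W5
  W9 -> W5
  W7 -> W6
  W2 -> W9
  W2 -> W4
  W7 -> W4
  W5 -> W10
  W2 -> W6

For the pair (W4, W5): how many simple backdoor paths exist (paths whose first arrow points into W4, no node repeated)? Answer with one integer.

6

A backdoor path from W4 to W5 is any simple undirected path whose first edge points into W4 (i.e. leaves W4 via a parent).
Parents of W4: {W2, W7}.
Enumerating:
  P1: W4 <- W2 -> W9 -> W5
  P2: W4 <- W2 -> W6 -> W5
  P3: W4 <- W2 -> W5
  P4: W4 <- W7 -> W6 <- W2 -> W9 -> W5
  P5: W4 <- W7 -> W6 <- W2 -> W5
  P6: W4 <- W7 -> W6 -> W5
That exhausts the simple backdoor paths. Count: 6.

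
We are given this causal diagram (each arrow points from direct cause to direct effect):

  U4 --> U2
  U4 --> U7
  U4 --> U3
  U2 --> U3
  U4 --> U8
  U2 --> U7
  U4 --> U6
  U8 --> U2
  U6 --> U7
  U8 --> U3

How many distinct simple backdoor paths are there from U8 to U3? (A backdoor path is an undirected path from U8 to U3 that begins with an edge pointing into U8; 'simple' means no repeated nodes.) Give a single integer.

4

A backdoor path from U8 to U3 is any simple undirected path whose first edge points into U8 (i.e. leaves U8 via a parent).
Parents of U8: {U4}.
Enumerating:
  P1: U8 <- U4 -> U6 -> U7 <- U2 -> U3
  P2: U8 <- U4 -> U2 -> U3
  P3: U8 <- U4 -> U7 <- U2 -> U3
  P4: U8 <- U4 -> U3
That exhausts the simple backdoor paths. Count: 4.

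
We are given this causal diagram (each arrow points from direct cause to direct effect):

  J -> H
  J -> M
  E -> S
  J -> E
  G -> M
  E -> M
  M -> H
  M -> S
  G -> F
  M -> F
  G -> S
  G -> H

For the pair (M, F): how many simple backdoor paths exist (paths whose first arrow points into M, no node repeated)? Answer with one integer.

A backdoor path from M to F is any simple undirected path whose first edge points into M (i.e. leaves M via a parent).
Parents of M: {E, G, J}.
Enumerating:
  P1: M <- J -> E -> S <- G -> F
  P2: M <- J -> H <- G -> F
  P3: M <- E <- J -> H <- G -> F
  P4: M <- E -> S <- G -> F
  P5: M <- G -> F
That exhausts the simple backdoor paths. Count: 5.

5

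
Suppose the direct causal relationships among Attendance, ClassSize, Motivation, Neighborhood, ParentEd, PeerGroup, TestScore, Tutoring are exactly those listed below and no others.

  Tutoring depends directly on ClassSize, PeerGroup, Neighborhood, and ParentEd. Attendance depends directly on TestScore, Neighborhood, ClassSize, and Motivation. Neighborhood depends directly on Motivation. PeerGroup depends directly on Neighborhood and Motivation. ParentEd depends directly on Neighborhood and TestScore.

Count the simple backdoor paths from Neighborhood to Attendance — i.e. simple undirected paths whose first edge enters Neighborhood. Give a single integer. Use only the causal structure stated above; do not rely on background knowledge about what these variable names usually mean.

3

A backdoor path from Neighborhood to Attendance is any simple undirected path whose first edge points into Neighborhood (i.e. leaves Neighborhood via a parent).
Parents of Neighborhood: {Motivation}.
Enumerating:
  P1: Neighborhood <- Motivation -> PeerGroup -> Tutoring <- ClassSize -> Attendance
  P2: Neighborhood <- Motivation -> PeerGroup -> Tutoring <- ParentEd <- TestScore -> Attendance
  P3: Neighborhood <- Motivation -> Attendance
That exhausts the simple backdoor paths. Count: 3.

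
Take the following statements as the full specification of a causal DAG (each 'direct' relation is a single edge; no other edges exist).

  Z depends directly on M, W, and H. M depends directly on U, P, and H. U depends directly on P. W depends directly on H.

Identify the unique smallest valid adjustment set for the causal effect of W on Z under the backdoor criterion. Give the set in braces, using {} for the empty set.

Variables eligible for adjustment (non-descendants of W, excluding W and Z): {H, M, P, U}.
Backdoor paths from W to Z:
  P1: W <- H -> M -> Z
  P2: W <- H -> Z
The empty set is not sufficient: P1 (W <- H -> M -> Z) has no collider blocking it and no conditioned non-collider, so it is open.
Try {H}:
  P1: blocked at fork node H ∈ conditioning set.
  P2: blocked at fork node H ∈ conditioning set.
{H} contains no descendant of W and blocks every backdoor path.
No other singleton works — e.g. {P} leaves P1 open — so {H} is the unique smallest valid adjustment set.

{H}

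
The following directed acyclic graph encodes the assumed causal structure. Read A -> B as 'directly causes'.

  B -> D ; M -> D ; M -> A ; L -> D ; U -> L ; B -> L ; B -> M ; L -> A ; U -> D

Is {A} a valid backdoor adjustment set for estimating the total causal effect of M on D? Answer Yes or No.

No

Backdoor paths from M to D (paths whose first edge points into M):
  P1: M <- B -> L <- U -> D
  P2: M <- B -> L -> D
  P3: M <- B -> D
Condition 1 (no descendant of M in the set): FAILS — A is a descendant of M.
Condition 2 (every backdoor path blocked by {A}):
  P1: open — collider(s) L are conditioned on (or have a conditioned descendant) and no non-collider on the path is in the set.
  P2: open — no interior node is in the conditioning set.
  P3: open — no interior node is in the conditioning set.
{A} does not satisfy the backdoor criterion.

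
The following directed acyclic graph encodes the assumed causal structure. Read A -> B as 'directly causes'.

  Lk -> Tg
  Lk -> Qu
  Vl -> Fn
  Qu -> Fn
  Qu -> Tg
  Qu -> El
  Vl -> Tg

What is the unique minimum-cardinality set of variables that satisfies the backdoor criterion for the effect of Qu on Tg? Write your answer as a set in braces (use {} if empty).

Variables eligible for adjustment (non-descendants of Qu, excluding Qu and Tg): {Lk, Vl}.
Backdoor paths from Qu to Tg:
  P1: Qu <- Lk -> Tg
The empty set is not sufficient: P1 (Qu <- Lk -> Tg) has no collider blocking it and no conditioned non-collider, so it is open.
Try {Lk}:
  P1: blocked at fork node Lk ∈ conditioning set.
{Lk} contains no descendant of Qu and blocks every backdoor path.
No other singleton works — e.g. {Vl} leaves P1 open — so {Lk} is the unique smallest valid adjustment set.

{Lk}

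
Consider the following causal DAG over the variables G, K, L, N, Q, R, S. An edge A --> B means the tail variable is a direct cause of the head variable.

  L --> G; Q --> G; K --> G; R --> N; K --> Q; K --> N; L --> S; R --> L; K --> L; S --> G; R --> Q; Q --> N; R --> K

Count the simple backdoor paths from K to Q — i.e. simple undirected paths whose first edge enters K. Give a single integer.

4

A backdoor path from K to Q is any simple undirected path whose first edge points into K (i.e. leaves K via a parent).
Parents of K: {R}.
Enumerating:
  P1: K <- R -> Q
  P2: K <- R -> L -> S -> G <- Q
  P3: K <- R -> L -> G <- Q
  P4: K <- R -> N <- Q
That exhausts the simple backdoor paths. Count: 4.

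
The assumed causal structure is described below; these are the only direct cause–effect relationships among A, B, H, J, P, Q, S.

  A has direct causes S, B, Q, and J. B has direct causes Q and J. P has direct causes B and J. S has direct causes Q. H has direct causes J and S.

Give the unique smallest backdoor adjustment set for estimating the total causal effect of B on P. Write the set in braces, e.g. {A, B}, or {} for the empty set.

{J}

Variables eligible for adjustment (non-descendants of B, excluding B and P): {H, J, Q, S}.
Backdoor paths from B to P:
  P1: B <- J -> P
  P2: B <- Q -> S -> H <- J -> P
  P3: B <- Q -> S -> A <- J -> P
  P4: B <- Q -> A <- J -> P
  P5: B <- Q -> A <- S -> H <- J -> P
The empty set is not sufficient: P1 (B <- J -> P) has no collider blocking it and no conditioned non-collider, so it is open.
Try {J}:
  P1: blocked at fork node J ∈ conditioning set.
  P2: blocked at collider H (neither it nor any descendant is in the conditioning set).
  P3: blocked at collider A (neither it nor any descendant is in the conditioning set).
  P4: blocked at collider A (neither it nor any descendant is in the conditioning set).
  P5: blocked at collider A (neither it nor any descendant is in the conditioning set).
{J} contains no descendant of B and blocks every backdoor path.
No other singleton works — e.g. {Q} leaves P1 open — so {J} is the unique smallest valid adjustment set.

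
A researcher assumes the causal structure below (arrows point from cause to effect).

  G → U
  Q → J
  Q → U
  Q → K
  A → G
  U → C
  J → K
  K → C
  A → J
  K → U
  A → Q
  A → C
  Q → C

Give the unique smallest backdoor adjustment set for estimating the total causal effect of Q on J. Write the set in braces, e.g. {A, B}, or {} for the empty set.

Variables eligible for adjustment (non-descendants of Q, excluding Q and J): {A, G}.
Backdoor paths from Q to J:
  P1: Q <- A -> G -> U <- K <- J
  P2: Q <- A -> G -> U -> C <- K <- J
  P3: Q <- A -> J
  P4: Q <- A -> C <- K <- J
  P5: Q <- A -> C <- U <- K <- J
The empty set is not sufficient: P3 (Q <- A -> J) has no collider blocking it and no conditioned non-collider, so it is open.
Try {A}:
  P1: blocked at fork node A ∈ conditioning set.
  P2: blocked at fork node A ∈ conditioning set.
  P3: blocked at fork node A ∈ conditioning set.
  P4: blocked at fork node A ∈ conditioning set.
  P5: blocked at fork node A ∈ conditioning set.
{A} contains no descendant of Q and blocks every backdoor path.
No other singleton works — e.g. {G} leaves P3 open — so {A} is the unique smallest valid adjustment set.

{A}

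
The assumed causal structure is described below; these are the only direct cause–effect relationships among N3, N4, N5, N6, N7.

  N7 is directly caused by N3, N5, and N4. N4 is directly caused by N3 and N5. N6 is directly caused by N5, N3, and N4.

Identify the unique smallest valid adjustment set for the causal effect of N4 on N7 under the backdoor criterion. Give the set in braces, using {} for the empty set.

{N3, N5}

Variables eligible for adjustment (non-descendants of N4, excluding N4 and N7): {N3, N5}.
Backdoor paths from N4 to N7:
  P1: N4 <- N5 -> N6 <- N3 -> N7
  P2: N4 <- N5 -> N7
  P3: N4 <- N3 -> N6 <- N5 -> N7
  P4: N4 <- N3 -> N7
The empty set is not sufficient: P2 (N4 <- N5 -> N7) has no collider blocking it and no conditioned non-collider, so it is open.
Try {N3, N5}:
  P1: blocked at fork node N5 ∈ conditioning set.
  P2: blocked at fork node N5 ∈ conditioning set.
  P3: blocked at fork node N3 ∈ conditioning set.
  P4: blocked at fork node N3 ∈ conditioning set.
{N3, N5} contains no descendant of N4 and blocks every backdoor path.
Every element of {N3, N5} is needed (dropping N3 leaves P4 open; dropping N5 leaves P2 open), so no proper subset is valid.
Among all size-2 subsets of the eligible variables, only {N3, N5} blocks every backdoor path, so it is the unique smallest valid adjustment set.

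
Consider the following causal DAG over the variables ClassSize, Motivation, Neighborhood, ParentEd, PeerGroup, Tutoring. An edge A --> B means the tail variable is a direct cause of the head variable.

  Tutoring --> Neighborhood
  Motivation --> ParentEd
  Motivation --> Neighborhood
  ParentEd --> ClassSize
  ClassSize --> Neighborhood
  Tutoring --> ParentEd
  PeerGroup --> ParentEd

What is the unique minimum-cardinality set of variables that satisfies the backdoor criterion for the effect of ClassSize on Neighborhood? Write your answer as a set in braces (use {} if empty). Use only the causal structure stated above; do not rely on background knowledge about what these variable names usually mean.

{ParentEd}

Variables eligible for adjustment (non-descendants of ClassSize, excluding ClassSize and Neighborhood): {Motivation, ParentEd, PeerGroup, Tutoring}.
Backdoor paths from ClassSize to Neighborhood:
  P1: ClassSize <- ParentEd <- Tutoring -> Neighborhood
  P2: ClassSize <- ParentEd <- Motivation -> Neighborhood
The empty set is not sufficient: P1 (ClassSize <- ParentEd <- Tutoring -> Neighborhood) has no collider blocking it and no conditioned non-collider, so it is open.
Try {ParentEd}:
  P1: blocked at chain node ParentEd ∈ conditioning set.
  P2: blocked at chain node ParentEd ∈ conditioning set.
{ParentEd} contains no descendant of ClassSize and blocks every backdoor path.
No other singleton works — e.g. {Tutoring} leaves P2 open — so {ParentEd} is the unique smallest valid adjustment set.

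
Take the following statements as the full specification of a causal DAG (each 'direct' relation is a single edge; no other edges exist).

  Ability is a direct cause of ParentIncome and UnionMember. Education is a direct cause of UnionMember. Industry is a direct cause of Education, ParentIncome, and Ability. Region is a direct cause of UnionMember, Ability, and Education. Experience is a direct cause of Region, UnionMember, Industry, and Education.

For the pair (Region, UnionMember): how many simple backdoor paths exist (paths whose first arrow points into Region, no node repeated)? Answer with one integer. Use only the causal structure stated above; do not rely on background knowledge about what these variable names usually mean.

A backdoor path from Region to UnionMember is any simple undirected path whose first edge points into Region (i.e. leaves Region via a parent).
Parents of Region: {Experience}.
Enumerating:
  P1: Region <- Experience -> Industry -> Education -> UnionMember
  P2: Region <- Experience -> Industry -> Ability -> UnionMember
  P3: Region <- Experience -> Industry -> ParentIncome <- Ability -> UnionMember
  P4: Region <- Experience -> Education <- Industry -> Ability -> UnionMember
  P5: Region <- Experience -> Education <- Industry -> ParentIncome <- Ability -> UnionMember
  P6: Region <- Experience -> Education -> UnionMember
  P7: Region <- Experience -> UnionMember
That exhausts the simple backdoor paths. Count: 7.

7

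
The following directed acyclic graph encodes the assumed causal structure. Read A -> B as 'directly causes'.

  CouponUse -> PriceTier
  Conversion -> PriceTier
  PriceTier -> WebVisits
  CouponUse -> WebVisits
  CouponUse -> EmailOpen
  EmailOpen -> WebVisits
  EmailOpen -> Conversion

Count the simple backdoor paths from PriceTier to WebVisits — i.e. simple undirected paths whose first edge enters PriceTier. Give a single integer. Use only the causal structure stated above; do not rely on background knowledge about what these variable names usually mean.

4

A backdoor path from PriceTier to WebVisits is any simple undirected path whose first edge points into PriceTier (i.e. leaves PriceTier via a parent).
Parents of PriceTier: {Conversion, CouponUse}.
Enumerating:
  P1: PriceTier <- CouponUse -> EmailOpen -> WebVisits
  P2: PriceTier <- CouponUse -> WebVisits
  P3: PriceTier <- Conversion <- EmailOpen <- CouponUse -> WebVisits
  P4: PriceTier <- Conversion <- EmailOpen -> WebVisits
That exhausts the simple backdoor paths. Count: 4.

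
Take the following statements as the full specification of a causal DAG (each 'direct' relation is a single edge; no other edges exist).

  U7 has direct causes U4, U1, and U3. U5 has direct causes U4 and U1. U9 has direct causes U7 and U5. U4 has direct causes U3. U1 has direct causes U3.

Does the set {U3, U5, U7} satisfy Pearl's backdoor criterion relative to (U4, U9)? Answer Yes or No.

Backdoor paths from U4 to U9 (paths whose first edge points into U4):
  P1: U4 <- U3 -> U1 -> U7 -> U9
  P2: U4 <- U3 -> U1 -> U5 -> U9
  P3: U4 <- U3 -> U7 <- U1 -> U5 -> U9
  P4: U4 <- U3 -> U7 -> U9
Condition 1 (no descendant of U4 in the set): FAILS — U5 and U7 are descendants of U4.
Condition 2 (every backdoor path blocked by {U3, U5, U7}):
  P1: blocked at fork node U3 ∈ conditioning set.
  P2: blocked at fork node U3 ∈ conditioning set.
  P3: blocked at fork node U3 ∈ conditioning set.
  P4: blocked at fork node U3 ∈ conditioning set.
{U3, U5, U7} does not satisfy the backdoor criterion.

No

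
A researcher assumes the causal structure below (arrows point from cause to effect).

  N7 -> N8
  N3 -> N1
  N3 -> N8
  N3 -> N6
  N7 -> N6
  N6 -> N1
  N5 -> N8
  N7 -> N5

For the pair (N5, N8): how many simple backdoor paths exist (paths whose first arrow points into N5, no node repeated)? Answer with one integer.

3

A backdoor path from N5 to N8 is any simple undirected path whose first edge points into N5 (i.e. leaves N5 via a parent).
Parents of N5: {N7}.
Enumerating:
  P1: N5 <- N7 -> N6 <- N3 -> N8
  P2: N5 <- N7 -> N6 -> N1 <- N3 -> N8
  P3: N5 <- N7 -> N8
That exhausts the simple backdoor paths. Count: 3.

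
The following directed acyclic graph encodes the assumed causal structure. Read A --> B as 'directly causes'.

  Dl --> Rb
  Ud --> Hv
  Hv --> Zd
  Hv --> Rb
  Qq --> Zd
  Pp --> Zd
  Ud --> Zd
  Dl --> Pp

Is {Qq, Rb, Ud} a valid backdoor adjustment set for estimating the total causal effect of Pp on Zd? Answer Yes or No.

No

Backdoor paths from Pp to Zd (paths whose first edge points into Pp):
  P1: Pp <- Dl -> Rb <- Hv <- Ud -> Zd
  P2: Pp <- Dl -> Rb <- Hv -> Zd
Condition 1 (no descendant of Pp in the set): holds — descendants of Pp are {Zd}; none are in {Qq, Rb, Ud}.
Condition 2 (every backdoor path blocked by {Qq, Rb, Ud}):
  P1: blocked at fork node Ud ∈ conditioning set.
  P2: open — collider(s) Rb are conditioned on (or have a conditioned descendant) and no non-collider on the path is in the set.
{Qq, Rb, Ud} does not satisfy the backdoor criterion.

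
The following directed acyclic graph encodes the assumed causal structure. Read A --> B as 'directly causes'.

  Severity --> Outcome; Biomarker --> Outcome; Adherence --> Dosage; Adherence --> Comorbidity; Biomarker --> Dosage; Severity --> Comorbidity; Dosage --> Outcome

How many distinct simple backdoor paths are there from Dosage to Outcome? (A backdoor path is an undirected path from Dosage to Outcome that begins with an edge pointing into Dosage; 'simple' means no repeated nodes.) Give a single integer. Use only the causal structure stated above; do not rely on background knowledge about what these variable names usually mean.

A backdoor path from Dosage to Outcome is any simple undirected path whose first edge points into Dosage (i.e. leaves Dosage via a parent).
Parents of Dosage: {Adherence, Biomarker}.
Enumerating:
  P1: Dosage <- Adherence -> Comorbidity <- Severity -> Outcome
  P2: Dosage <- Biomarker -> Outcome
That exhausts the simple backdoor paths. Count: 2.

2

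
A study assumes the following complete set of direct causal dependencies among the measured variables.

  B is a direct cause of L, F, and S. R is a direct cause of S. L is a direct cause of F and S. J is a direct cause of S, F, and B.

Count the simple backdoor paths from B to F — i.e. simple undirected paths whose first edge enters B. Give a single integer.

A backdoor path from B to F is any simple undirected path whose first edge points into B (i.e. leaves B via a parent).
Parents of B: {J}.
Enumerating:
  P1: B <- J -> F
  P2: B <- J -> S <- L -> F
That exhausts the simple backdoor paths. Count: 2.

2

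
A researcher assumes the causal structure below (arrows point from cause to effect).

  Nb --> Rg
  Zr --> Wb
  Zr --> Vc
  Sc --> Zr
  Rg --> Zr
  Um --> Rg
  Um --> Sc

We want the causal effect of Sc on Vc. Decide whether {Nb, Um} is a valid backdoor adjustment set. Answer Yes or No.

Yes

Backdoor paths from Sc to Vc (paths whose first edge points into Sc):
  P1: Sc <- Um -> Rg -> Zr -> Vc
Condition 1 (no descendant of Sc in the set): holds — descendants of Sc are {Vc, Wb, Zr}; none are in {Nb, Um}.
Condition 2 (every backdoor path blocked by {Nb, Um}):
  P1: blocked at fork node Um ∈ conditioning set.
{Nb, Um} satisfies the backdoor criterion.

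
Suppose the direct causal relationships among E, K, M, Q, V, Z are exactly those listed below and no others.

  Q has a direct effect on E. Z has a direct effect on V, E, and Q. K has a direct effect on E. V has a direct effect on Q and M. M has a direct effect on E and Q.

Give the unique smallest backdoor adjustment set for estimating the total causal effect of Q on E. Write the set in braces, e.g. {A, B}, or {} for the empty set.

Variables eligible for adjustment (non-descendants of Q, excluding Q and E): {K, M, V, Z}.
Backdoor paths from Q to E:
  P1: Q <- Z -> V -> M -> E
  P2: Q <- Z -> E
  P3: Q <- V <- Z -> E
  P4: Q <- V -> M -> E
  P5: Q <- M <- V <- Z -> E
  P6: Q <- M -> E
The empty set is not sufficient: P1 (Q <- Z -> V -> M -> E) has no collider blocking it and no conditioned non-collider, so it is open.
Try {M, Z}:
  P1: blocked at fork node Z ∈ conditioning set.
  P2: blocked at fork node Z ∈ conditioning set.
  P3: blocked at fork node Z ∈ conditioning set.
  P4: blocked at chain node M ∈ conditioning set.
  P5: blocked at chain node M ∈ conditioning set.
  P6: blocked at fork node M ∈ conditioning set.
{M, Z} contains no descendant of Q and blocks every backdoor path.
Every element of {M, Z} is needed (dropping M leaves P4 open; dropping Z leaves P2 open), so no proper subset is valid.
Among all size-2 subsets of the eligible variables, only {M, Z} blocks every backdoor path, so it is the unique smallest valid adjustment set.

{M, Z}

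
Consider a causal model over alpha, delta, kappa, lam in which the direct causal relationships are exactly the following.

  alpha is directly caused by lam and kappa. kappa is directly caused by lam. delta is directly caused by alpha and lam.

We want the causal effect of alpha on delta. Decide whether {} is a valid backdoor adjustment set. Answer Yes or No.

Backdoor paths from alpha to delta (paths whose first edge points into alpha):
  P1: alpha <- lam -> delta
  P2: alpha <- kappa <- lam -> delta
Condition 1 (no descendant of alpha in the set): holds — descendants of alpha are {delta}; none are in {}.
Condition 2 (every backdoor path blocked by {}):
  P1: open — no interior node is in the conditioning set.
  P2: open — no interior node is in the conditioning set.
{} does not satisfy the backdoor criterion.

No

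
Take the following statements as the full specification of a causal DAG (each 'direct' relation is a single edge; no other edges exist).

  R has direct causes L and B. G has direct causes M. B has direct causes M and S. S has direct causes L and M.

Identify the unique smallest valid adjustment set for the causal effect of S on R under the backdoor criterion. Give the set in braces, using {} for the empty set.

Variables eligible for adjustment (non-descendants of S, excluding S and R): {G, L, M}.
Backdoor paths from S to R:
  P1: S <- L -> R
  P2: S <- M -> B -> R
The empty set is not sufficient: P1 (S <- L -> R) has no collider blocking it and no conditioned non-collider, so it is open.
Try {L, M}:
  P1: blocked at fork node L ∈ conditioning set.
  P2: blocked at fork node M ∈ conditioning set.
{L, M} contains no descendant of S and blocks every backdoor path.
Every element of {L, M} is needed (dropping L leaves P1 open; dropping M leaves P2 open), so no proper subset is valid.
Among all size-2 subsets of the eligible variables, only {L, M} blocks every backdoor path, so it is the unique smallest valid adjustment set.

{L, M}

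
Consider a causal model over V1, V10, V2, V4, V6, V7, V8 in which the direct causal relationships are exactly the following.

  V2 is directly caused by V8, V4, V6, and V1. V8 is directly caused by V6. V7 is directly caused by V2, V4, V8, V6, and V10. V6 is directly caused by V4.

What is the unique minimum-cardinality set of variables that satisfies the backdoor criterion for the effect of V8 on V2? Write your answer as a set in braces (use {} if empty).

Variables eligible for adjustment (non-descendants of V8, excluding V8 and V2): {V1, V10, V4, V6}.
Backdoor paths from V8 to V2:
  P1: V8 <- V6 <- V4 -> V2
  P2: V8 <- V6 <- V4 -> V7 <- V2
  P3: V8 <- V6 -> V2
  P4: V8 <- V6 -> V7 <- V4 -> V2
  P5: V8 <- V6 -> V7 <- V2
The empty set is not sufficient: P1 (V8 <- V6 <- V4 -> V2) has no collider blocking it and no conditioned non-collider, so it is open.
Try {V6}:
  P1: blocked at chain node V6 ∈ conditioning set.
  P2: blocked at chain node V6 ∈ conditioning set.
  P3: blocked at fork node V6 ∈ conditioning set.
  P4: blocked at fork node V6 ∈ conditioning set.
  P5: blocked at fork node V6 ∈ conditioning set.
{V6} contains no descendant of V8 and blocks every backdoor path.
No other singleton works — e.g. {V4} leaves P3 open — so {V6} is the unique smallest valid adjustment set.

{V6}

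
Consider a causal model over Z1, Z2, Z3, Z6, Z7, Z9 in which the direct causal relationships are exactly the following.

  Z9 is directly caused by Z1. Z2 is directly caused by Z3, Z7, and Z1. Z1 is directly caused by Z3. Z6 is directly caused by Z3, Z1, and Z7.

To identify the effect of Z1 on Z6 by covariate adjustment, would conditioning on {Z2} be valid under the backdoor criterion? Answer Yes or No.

No

Backdoor paths from Z1 to Z6 (paths whose first edge points into Z1):
  P1: Z1 <- Z3 -> Z6
  P2: Z1 <- Z3 -> Z2 <- Z7 -> Z6
Condition 1 (no descendant of Z1 in the set): FAILS — Z2 is a descendant of Z1.
Condition 2 (every backdoor path blocked by {Z2}):
  P1: open — no interior node is in the conditioning set.
  P2: open — collider(s) Z2 are conditioned on (or have a conditioned descendant) and no non-collider on the path is in the set.
{Z2} does not satisfy the backdoor criterion.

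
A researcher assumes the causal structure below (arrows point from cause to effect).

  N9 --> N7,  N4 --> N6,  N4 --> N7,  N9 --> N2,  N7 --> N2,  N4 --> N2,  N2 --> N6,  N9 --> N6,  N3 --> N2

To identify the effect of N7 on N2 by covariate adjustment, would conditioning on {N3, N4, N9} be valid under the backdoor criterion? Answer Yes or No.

Yes

Backdoor paths from N7 to N2 (paths whose first edge points into N7):
  P1: N7 <- N4 -> N2
  P2: N7 <- N4 -> N6 <- N9 -> N2
  P3: N7 <- N4 -> N6 <- N2
  P4: N7 <- N9 -> N2
  P5: N7 <- N9 -> N6 <- N4 -> N2
  P6: N7 <- N9 -> N6 <- N2
Condition 1 (no descendant of N7 in the set): holds — descendants of N7 are {N2, N6}; none are in {N3, N4, N9}.
Condition 2 (every backdoor path blocked by {N3, N4, N9}):
  P1: blocked at fork node N4 ∈ conditioning set.
  P2: blocked at fork node N4 ∈ conditioning set.
  P3: blocked at fork node N4 ∈ conditioning set.
  P4: blocked at fork node N9 ∈ conditioning set.
  P5: blocked at fork node N9 ∈ conditioning set.
  P6: blocked at fork node N9 ∈ conditioning set.
{N3, N4, N9} satisfies the backdoor criterion.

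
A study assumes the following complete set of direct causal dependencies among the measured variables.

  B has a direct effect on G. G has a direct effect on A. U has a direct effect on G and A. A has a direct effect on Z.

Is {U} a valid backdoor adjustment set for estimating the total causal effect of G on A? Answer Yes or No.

Yes

Backdoor paths from G to A (paths whose first edge points into G):
  P1: G <- U -> A
Condition 1 (no descendant of G in the set): holds — descendants of G are {A, Z}; none are in {U}.
Condition 2 (every backdoor path blocked by {U}):
  P1: blocked at fork node U ∈ conditioning set.
{U} satisfies the backdoor criterion.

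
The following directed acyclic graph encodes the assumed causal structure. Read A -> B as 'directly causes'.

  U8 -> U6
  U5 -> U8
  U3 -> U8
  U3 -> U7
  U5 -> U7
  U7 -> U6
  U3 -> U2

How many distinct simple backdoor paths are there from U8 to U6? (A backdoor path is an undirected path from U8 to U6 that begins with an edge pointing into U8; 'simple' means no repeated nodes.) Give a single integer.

A backdoor path from U8 to U6 is any simple undirected path whose first edge points into U8 (i.e. leaves U8 via a parent).
Parents of U8: {U3, U5}.
Enumerating:
  P1: U8 <- U5 -> U7 -> U6
  P2: U8 <- U3 -> U7 -> U6
That exhausts the simple backdoor paths. Count: 2.

2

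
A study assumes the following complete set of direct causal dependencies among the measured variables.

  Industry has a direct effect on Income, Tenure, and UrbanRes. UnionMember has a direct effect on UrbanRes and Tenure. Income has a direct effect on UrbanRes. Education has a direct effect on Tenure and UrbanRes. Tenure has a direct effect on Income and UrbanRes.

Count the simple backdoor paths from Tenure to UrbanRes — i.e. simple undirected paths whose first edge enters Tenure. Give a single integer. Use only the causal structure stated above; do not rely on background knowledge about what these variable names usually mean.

4

A backdoor path from Tenure to UrbanRes is any simple undirected path whose first edge points into Tenure (i.e. leaves Tenure via a parent).
Parents of Tenure: {Education, Industry, UnionMember}.
Enumerating:
  P1: Tenure <- Education -> UrbanRes
  P2: Tenure <- Industry -> Income -> UrbanRes
  P3: Tenure <- Industry -> UrbanRes
  P4: Tenure <- UnionMember -> UrbanRes
That exhausts the simple backdoor paths. Count: 4.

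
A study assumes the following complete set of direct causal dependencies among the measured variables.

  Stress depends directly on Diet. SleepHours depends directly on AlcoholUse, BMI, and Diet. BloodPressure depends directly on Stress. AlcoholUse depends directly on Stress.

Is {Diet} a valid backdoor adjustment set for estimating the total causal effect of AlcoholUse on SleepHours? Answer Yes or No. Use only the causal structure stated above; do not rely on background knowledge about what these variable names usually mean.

Backdoor paths from AlcoholUse to SleepHours (paths whose first edge points into AlcoholUse):
  P1: AlcoholUse <- Stress <- Diet -> SleepHours
Condition 1 (no descendant of AlcoholUse in the set): holds — descendants of AlcoholUse are {SleepHours}; none are in {Diet}.
Condition 2 (every backdoor path blocked by {Diet}):
  P1: blocked at fork node Diet ∈ conditioning set.
{Diet} satisfies the backdoor criterion.

Yes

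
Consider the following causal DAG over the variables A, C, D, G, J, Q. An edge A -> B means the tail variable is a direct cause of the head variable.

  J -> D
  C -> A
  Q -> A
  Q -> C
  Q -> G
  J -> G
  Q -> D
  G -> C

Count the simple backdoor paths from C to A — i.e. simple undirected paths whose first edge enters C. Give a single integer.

3

A backdoor path from C to A is any simple undirected path whose first edge points into C (i.e. leaves C via a parent).
Parents of C: {G, Q}.
Enumerating:
  P1: C <- Q -> A
  P2: C <- G <- J -> D <- Q -> A
  P3: C <- G <- Q -> A
That exhausts the simple backdoor paths. Count: 3.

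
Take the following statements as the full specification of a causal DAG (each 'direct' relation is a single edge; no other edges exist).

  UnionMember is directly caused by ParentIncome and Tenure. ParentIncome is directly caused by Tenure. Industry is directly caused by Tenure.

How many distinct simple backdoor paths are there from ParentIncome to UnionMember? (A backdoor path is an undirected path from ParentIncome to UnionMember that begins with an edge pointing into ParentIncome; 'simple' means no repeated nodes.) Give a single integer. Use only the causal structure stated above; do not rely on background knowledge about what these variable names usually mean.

1

A backdoor path from ParentIncome to UnionMember is any simple undirected path whose first edge points into ParentIncome (i.e. leaves ParentIncome via a parent).
Parents of ParentIncome: {Tenure}.
Enumerating:
  P1: ParentIncome <- Tenure -> UnionMember
That exhausts the simple backdoor paths. Count: 1.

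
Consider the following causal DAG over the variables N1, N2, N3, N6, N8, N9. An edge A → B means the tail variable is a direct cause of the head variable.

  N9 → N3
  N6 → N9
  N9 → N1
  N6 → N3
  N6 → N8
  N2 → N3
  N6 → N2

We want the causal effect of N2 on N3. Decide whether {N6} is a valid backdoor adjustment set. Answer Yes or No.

Backdoor paths from N2 to N3 (paths whose first edge points into N2):
  P1: N2 <- N6 -> N9 -> N3
  P2: N2 <- N6 -> N3
Condition 1 (no descendant of N2 in the set): holds — descendants of N2 are {N3}; none are in {N6}.
Condition 2 (every backdoor path blocked by {N6}):
  P1: blocked at fork node N6 ∈ conditioning set.
  P2: blocked at fork node N6 ∈ conditioning set.
{N6} satisfies the backdoor criterion.

Yes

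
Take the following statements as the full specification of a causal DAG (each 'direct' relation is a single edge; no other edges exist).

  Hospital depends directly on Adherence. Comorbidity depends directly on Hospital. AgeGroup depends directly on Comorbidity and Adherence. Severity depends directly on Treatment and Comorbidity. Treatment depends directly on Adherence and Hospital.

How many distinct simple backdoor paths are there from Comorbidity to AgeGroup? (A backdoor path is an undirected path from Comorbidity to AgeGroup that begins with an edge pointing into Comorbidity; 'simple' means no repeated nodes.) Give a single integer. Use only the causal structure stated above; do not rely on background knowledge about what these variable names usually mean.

2

A backdoor path from Comorbidity to AgeGroup is any simple undirected path whose first edge points into Comorbidity (i.e. leaves Comorbidity via a parent).
Parents of Comorbidity: {Hospital}.
Enumerating:
  P1: Comorbidity <- Hospital <- Adherence -> AgeGroup
  P2: Comorbidity <- Hospital -> Treatment <- Adherence -> AgeGroup
That exhausts the simple backdoor paths. Count: 2.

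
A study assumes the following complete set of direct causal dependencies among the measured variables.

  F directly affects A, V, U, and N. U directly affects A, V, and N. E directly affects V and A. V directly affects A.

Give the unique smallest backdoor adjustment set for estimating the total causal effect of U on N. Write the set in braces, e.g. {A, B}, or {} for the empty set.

{F}

Variables eligible for adjustment (non-descendants of U, excluding U and N): {E, F}.
Backdoor paths from U to N:
  P1: U <- F -> N
The empty set is not sufficient: P1 (U <- F -> N) has no collider blocking it and no conditioned non-collider, so it is open.
Try {F}:
  P1: blocked at fork node F ∈ conditioning set.
{F} contains no descendant of U and blocks every backdoor path.
No other singleton works — e.g. {E} leaves P1 open — so {F} is the unique smallest valid adjustment set.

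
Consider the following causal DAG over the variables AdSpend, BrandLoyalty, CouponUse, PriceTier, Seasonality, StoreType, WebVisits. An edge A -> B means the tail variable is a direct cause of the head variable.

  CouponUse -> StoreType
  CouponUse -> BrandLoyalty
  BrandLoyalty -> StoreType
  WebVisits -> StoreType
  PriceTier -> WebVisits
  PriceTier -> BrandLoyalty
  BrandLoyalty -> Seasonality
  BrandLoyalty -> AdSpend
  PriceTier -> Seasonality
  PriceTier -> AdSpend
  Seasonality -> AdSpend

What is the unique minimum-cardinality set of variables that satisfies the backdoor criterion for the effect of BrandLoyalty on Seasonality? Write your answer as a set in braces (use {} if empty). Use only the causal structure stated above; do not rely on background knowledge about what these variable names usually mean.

Variables eligible for adjustment (non-descendants of BrandLoyalty, excluding BrandLoyalty and Seasonality): {CouponUse, PriceTier, WebVisits}.
Backdoor paths from BrandLoyalty to Seasonality:
  P1: BrandLoyalty <- PriceTier -> Seasonality
  P2: BrandLoyalty <- PriceTier -> AdSpend <- Seasonality
  P3: BrandLoyalty <- CouponUse -> StoreType <- WebVisits <- PriceTier -> Seasonality
  P4: BrandLoyalty <- CouponUse -> StoreType <- WebVisits <- PriceTier -> AdSpend <- Seasonality
The empty set is not sufficient: P1 (BrandLoyalty <- PriceTier -> Seasonality) has no collider blocking it and no conditioned non-collider, so it is open.
Try {PriceTier}:
  P1: blocked at fork node PriceTier ∈ conditioning set.
  P2: blocked at fork node PriceTier ∈ conditioning set.
  P3: blocked at collider StoreType (neither it nor any descendant is in the conditioning set).
  P4: blocked at collider StoreType (neither it nor any descendant is in the conditioning set).
{PriceTier} contains no descendant of BrandLoyalty and blocks every backdoor path.
No other singleton works — e.g. {CouponUse} leaves P1 open — so {PriceTier} is the unique smallest valid adjustment set.

{PriceTier}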